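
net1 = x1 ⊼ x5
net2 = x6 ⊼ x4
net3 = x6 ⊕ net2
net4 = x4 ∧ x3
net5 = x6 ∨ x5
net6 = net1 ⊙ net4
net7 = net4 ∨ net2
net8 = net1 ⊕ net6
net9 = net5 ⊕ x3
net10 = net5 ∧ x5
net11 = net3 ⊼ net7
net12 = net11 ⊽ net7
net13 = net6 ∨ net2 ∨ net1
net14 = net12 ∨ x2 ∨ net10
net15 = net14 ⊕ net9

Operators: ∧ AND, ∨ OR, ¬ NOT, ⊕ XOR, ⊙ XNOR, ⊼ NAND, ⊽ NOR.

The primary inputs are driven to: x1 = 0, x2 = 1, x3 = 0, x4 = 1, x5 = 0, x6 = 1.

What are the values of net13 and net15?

net13 = 1  net15 = 0

net1 = x1 NAND x5 = 0 NAND 0 = 1
net2 = x6 NAND x4 = 1 NAND 1 = 0
net3 = x6 XOR net2 = 1 XOR 0 = 1
net4 = x4 AND x3 = 1 AND 0 = 0
net5 = x6 OR x5 = 1 OR 0 = 1
net6 = net1 XNOR net4 = 1 XNOR 0 = 0
net7 = net4 OR net2 = 0 OR 0 = 0
net9 = net5 XOR x3 = 1 XOR 0 = 1
net10 = net5 AND x5 = 1 AND 0 = 0
net11 = net3 NAND net7 = 1 NAND 0 = 1
net12 = net11 NOR net7 = 1 NOR 0 = 0
net13 = net6 OR net2 OR net1 = 0 OR 0 OR 1 = 1
net14 = net12 OR x2 OR net10 = 0 OR 1 OR 0 = 1
net15 = net14 XOR net9 = 1 XOR 1 = 0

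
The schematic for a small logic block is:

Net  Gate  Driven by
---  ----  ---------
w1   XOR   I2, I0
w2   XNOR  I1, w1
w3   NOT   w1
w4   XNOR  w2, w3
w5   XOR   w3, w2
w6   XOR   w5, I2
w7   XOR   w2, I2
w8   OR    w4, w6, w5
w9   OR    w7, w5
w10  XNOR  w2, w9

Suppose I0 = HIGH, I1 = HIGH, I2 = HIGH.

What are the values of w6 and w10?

w6 = LOW  w10 = LOW

w1 = I2 XOR I0 = HIGH XOR HIGH = LOW
w2 = I1 XNOR w1 = HIGH XNOR LOW = LOW
w3 = NOT w1 = NOT LOW = HIGH
w5 = w3 XOR w2 = HIGH XOR LOW = HIGH
w6 = w5 XOR I2 = HIGH XOR HIGH = LOW
w7 = w2 XOR I2 = LOW XOR HIGH = HIGH
w9 = w7 OR w5 = HIGH OR HIGH = HIGH
w10 = w2 XNOR w9 = LOW XNOR HIGH = LOW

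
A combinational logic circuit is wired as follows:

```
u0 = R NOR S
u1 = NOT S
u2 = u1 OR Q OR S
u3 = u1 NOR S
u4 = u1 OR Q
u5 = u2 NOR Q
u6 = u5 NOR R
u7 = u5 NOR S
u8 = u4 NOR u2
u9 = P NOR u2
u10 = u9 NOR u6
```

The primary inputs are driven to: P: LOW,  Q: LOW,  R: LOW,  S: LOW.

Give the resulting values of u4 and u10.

u1 = NOT S = NOT LOW = HIGH
u2 = u1 OR Q OR S = HIGH OR LOW OR LOW = HIGH
u4 = u1 OR Q = HIGH OR LOW = HIGH
u5 = u2 NOR Q = HIGH NOR LOW = LOW
u6 = u5 NOR R = LOW NOR LOW = HIGH
u9 = P NOR u2 = LOW NOR HIGH = LOW
u10 = u9 NOR u6 = LOW NOR HIGH = LOW

u4 = HIGH, u10 = LOW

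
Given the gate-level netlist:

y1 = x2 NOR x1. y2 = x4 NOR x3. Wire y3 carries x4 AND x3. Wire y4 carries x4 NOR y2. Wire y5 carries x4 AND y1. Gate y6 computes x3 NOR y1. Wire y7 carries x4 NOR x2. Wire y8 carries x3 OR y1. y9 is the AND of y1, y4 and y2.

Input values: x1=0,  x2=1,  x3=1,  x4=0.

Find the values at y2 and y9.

y2 = 0, y9 = 0

y1 = x2 NOR x1 = 1 NOR 0 = 0
y2 = x4 NOR x3 = 0 NOR 1 = 0
y4 = x4 NOR y2 = 0 NOR 0 = 1
y9 = y1 AND y4 AND y2 = 0 AND 1 AND 0 = 0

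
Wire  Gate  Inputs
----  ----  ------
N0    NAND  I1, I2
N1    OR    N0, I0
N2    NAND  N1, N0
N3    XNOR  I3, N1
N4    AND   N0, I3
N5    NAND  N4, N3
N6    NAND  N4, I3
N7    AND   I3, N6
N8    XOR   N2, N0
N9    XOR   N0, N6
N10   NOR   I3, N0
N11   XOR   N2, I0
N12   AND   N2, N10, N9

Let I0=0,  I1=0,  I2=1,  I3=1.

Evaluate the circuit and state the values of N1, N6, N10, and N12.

N0 = I1 NAND I2 = 0 NAND 1 = 1
N1 = N0 OR I0 = 1 OR 0 = 1
N2 = N1 NAND N0 = 1 NAND 1 = 0
N4 = N0 AND I3 = 1 AND 1 = 1
N6 = N4 NAND I3 = 1 NAND 1 = 0
N9 = N0 XOR N6 = 1 XOR 0 = 1
N10 = I3 NOR N0 = 1 NOR 1 = 0
N12 = N2 AND N10 AND N9 = 0 AND 0 AND 1 = 0

N1 = 1; N6 = 0; N10 = 0; N12 = 0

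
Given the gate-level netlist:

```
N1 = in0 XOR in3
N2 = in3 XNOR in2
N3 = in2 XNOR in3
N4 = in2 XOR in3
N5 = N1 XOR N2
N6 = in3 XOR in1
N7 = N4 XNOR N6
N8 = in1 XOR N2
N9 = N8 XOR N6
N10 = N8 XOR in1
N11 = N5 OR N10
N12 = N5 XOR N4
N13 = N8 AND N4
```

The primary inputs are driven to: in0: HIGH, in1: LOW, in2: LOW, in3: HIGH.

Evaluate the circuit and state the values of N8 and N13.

N8 = LOW  N13 = LOW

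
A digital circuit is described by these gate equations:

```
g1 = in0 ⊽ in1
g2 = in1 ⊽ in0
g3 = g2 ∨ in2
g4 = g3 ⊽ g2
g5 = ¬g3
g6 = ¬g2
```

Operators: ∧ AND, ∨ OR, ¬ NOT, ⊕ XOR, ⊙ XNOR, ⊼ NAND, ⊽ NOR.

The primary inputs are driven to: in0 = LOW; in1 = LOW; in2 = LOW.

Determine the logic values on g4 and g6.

g4 = LOW  g6 = LOW

g2 = in1 NOR in0 = LOW NOR LOW = HIGH
g3 = g2 OR in2 = HIGH OR LOW = HIGH
g4 = g3 NOR g2 = HIGH NOR HIGH = LOW
g6 = NOT g2 = NOT HIGH = LOW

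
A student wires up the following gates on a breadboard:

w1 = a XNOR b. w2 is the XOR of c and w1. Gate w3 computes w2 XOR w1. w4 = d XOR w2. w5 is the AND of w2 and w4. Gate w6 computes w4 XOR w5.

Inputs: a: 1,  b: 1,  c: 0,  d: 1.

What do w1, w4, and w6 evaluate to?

w1 = 1; w4 = 0; w6 = 0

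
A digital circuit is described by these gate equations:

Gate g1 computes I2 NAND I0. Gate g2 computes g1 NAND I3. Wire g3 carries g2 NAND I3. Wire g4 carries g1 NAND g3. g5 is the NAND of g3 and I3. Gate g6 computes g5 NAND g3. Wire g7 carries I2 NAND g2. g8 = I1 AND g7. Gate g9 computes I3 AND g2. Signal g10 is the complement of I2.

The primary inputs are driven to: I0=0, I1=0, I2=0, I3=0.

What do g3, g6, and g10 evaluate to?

g1 = I2 NAND I0 = 0 NAND 0 = 1
g2 = g1 NAND I3 = 1 NAND 0 = 1
g3 = g2 NAND I3 = 1 NAND 0 = 1
g5 = g3 NAND I3 = 1 NAND 0 = 1
g6 = g5 NAND g3 = 1 NAND 1 = 0
g10 = NOT I2 = NOT 0 = 1

g3 = 1  g6 = 0  g10 = 1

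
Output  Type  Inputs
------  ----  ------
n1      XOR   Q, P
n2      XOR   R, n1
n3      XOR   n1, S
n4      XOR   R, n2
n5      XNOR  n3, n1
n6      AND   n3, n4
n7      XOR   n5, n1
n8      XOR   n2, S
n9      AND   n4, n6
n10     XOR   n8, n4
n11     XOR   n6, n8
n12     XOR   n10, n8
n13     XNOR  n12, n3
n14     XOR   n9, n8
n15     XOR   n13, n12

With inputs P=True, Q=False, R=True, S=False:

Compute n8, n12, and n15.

n1 = Q XOR P = False XOR True = True
n2 = R XOR n1 = True XOR True = False
n3 = n1 XOR S = True XOR False = True
n4 = R XOR n2 = True XOR False = True
n8 = n2 XOR S = False XOR False = False
n10 = n8 XOR n4 = False XOR True = True
n12 = n10 XOR n8 = True XOR False = True
n13 = n12 XNOR n3 = True XNOR True = True
n15 = n13 XOR n12 = True XOR True = False

n8 = False; n12 = True; n15 = False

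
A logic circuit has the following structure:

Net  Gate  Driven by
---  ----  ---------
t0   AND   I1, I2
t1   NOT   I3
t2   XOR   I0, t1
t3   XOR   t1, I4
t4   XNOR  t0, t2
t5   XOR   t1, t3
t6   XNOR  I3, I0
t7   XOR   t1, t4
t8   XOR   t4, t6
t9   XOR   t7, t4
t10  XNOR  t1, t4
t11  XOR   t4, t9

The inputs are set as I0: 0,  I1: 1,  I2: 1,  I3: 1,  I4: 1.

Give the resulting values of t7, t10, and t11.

t0 = I1 AND I2 = 1 AND 1 = 1
t1 = NOT I3 = NOT 1 = 0
t2 = I0 XOR t1 = 0 XOR 0 = 0
t4 = t0 XNOR t2 = 1 XNOR 0 = 0
t7 = t1 XOR t4 = 0 XOR 0 = 0
t9 = t7 XOR t4 = 0 XOR 0 = 0
t10 = t1 XNOR t4 = 0 XNOR 0 = 1
t11 = t4 XOR t9 = 0 XOR 0 = 0

t7 = 0, t10 = 1, t11 = 0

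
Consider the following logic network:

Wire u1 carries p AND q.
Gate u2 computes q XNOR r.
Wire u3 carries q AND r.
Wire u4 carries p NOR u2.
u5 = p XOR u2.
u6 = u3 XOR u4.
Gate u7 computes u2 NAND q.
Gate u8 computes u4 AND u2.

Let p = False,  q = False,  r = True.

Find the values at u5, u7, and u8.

u5 = False; u7 = True; u8 = False

u2 = q XNOR r = False XNOR True = False
u4 = p NOR u2 = False NOR False = True
u5 = p XOR u2 = False XOR False = False
u7 = u2 NAND q = False NAND False = True
u8 = u4 AND u2 = True AND False = False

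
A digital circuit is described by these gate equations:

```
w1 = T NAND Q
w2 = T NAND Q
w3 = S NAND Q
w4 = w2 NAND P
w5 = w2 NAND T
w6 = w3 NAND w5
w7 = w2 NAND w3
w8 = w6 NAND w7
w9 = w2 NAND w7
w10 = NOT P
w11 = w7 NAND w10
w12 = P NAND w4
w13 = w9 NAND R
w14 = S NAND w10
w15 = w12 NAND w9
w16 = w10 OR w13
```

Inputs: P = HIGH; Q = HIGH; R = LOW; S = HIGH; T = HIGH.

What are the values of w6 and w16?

w2 = T NAND Q = HIGH NAND HIGH = LOW
w3 = S NAND Q = HIGH NAND HIGH = LOW
w5 = w2 NAND T = LOW NAND HIGH = HIGH
w6 = w3 NAND w5 = LOW NAND HIGH = HIGH
w7 = w2 NAND w3 = LOW NAND LOW = HIGH
w9 = w2 NAND w7 = LOW NAND HIGH = HIGH
w10 = NOT P = NOT HIGH = LOW
w13 = w9 NAND R = HIGH NAND LOW = HIGH
w16 = w10 OR w13 = LOW OR HIGH = HIGH

w6 = HIGH  w16 = HIGH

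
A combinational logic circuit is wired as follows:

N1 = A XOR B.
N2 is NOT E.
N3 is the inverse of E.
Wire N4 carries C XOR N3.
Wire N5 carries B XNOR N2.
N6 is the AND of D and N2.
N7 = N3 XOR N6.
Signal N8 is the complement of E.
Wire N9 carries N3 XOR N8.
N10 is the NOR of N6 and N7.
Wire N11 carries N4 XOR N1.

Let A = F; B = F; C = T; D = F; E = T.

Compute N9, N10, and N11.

N1 = A XOR B = F XOR F = F
N2 = NOT E = NOT T = F
N3 = NOT E = NOT T = F
N4 = C XOR N3 = T XOR F = T
N6 = D AND N2 = F AND F = F
N7 = N3 XOR N6 = F XOR F = F
N8 = NOT E = NOT T = F
N9 = N3 XOR N8 = F XOR F = F
N10 = N6 NOR N7 = F NOR F = T
N11 = N4 XOR N1 = T XOR F = T

N9 = F, N10 = T, N11 = T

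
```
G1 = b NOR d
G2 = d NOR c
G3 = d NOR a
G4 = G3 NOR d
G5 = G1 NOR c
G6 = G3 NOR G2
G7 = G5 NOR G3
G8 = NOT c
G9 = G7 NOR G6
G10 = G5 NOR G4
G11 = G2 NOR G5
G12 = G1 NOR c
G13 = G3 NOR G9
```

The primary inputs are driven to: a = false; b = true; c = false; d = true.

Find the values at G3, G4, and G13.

G3 = false  G4 = false  G13 = true

G1 = b NOR d = true NOR true = false
G2 = d NOR c = true NOR false = false
G3 = d NOR a = true NOR false = false
G4 = G3 NOR d = false NOR true = false
G5 = G1 NOR c = false NOR false = true
G6 = G3 NOR G2 = false NOR false = true
G7 = G5 NOR G3 = true NOR false = false
G9 = G7 NOR G6 = false NOR true = false
G13 = G3 NOR G9 = false NOR false = true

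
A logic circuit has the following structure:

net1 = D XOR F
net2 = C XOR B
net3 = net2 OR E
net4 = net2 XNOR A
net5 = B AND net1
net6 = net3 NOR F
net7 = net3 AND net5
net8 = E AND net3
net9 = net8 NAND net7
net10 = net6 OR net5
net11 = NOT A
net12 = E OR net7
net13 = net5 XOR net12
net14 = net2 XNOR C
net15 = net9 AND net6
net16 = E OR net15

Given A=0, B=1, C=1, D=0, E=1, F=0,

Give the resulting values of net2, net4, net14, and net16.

net2 = 0; net4 = 1; net14 = 0; net16 = 1

net1 = D XOR F = 0 XOR 0 = 0
net2 = C XOR B = 1 XOR 1 = 0
net3 = net2 OR E = 0 OR 1 = 1
net4 = net2 XNOR A = 0 XNOR 0 = 1
net5 = B AND net1 = 1 AND 0 = 0
net6 = net3 NOR F = 1 NOR 0 = 0
net7 = net3 AND net5 = 1 AND 0 = 0
net8 = E AND net3 = 1 AND 1 = 1
net9 = net8 NAND net7 = 1 NAND 0 = 1
net14 = net2 XNOR C = 0 XNOR 1 = 0
net15 = net9 AND net6 = 1 AND 0 = 0
net16 = E OR net15 = 1 OR 0 = 1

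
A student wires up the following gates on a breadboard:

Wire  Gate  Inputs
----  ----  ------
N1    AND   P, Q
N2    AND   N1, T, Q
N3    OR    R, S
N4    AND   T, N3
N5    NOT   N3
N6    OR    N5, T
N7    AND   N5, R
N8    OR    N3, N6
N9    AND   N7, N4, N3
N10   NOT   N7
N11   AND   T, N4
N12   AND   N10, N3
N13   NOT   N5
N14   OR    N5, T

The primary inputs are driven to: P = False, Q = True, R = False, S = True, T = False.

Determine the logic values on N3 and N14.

N3 = True; N14 = False

N3 = R OR S = False OR True = True
N5 = NOT N3 = NOT True = False
N14 = N5 OR T = False OR False = False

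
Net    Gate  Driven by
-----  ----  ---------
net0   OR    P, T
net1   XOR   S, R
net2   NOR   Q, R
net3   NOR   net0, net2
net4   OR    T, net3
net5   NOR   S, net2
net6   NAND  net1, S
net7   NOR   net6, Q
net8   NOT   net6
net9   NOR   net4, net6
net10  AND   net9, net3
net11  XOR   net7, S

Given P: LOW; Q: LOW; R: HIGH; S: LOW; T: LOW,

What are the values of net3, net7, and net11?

net3 = HIGH; net7 = LOW; net11 = LOW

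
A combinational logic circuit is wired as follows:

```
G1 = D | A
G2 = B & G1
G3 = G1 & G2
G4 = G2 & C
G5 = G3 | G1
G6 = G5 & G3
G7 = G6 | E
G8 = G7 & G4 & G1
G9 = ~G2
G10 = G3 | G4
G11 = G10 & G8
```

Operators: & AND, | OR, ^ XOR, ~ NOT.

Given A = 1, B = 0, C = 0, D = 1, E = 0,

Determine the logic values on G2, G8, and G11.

G2 = 0, G8 = 0, G11 = 0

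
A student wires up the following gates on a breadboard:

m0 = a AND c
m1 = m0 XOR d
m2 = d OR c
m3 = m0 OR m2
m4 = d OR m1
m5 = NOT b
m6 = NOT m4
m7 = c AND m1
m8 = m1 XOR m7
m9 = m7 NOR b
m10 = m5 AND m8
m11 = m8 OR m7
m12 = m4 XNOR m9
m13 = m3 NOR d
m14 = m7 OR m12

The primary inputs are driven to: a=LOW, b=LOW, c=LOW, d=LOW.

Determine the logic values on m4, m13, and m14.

m0 = a AND c = LOW AND LOW = LOW
m1 = m0 XOR d = LOW XOR LOW = LOW
m2 = d OR c = LOW OR LOW = LOW
m3 = m0 OR m2 = LOW OR LOW = LOW
m4 = d OR m1 = LOW OR LOW = LOW
m7 = c AND m1 = LOW AND LOW = LOW
m9 = m7 NOR b = LOW NOR LOW = HIGH
m12 = m4 XNOR m9 = LOW XNOR HIGH = LOW
m13 = m3 NOR d = LOW NOR LOW = HIGH
m14 = m7 OR m12 = LOW OR LOW = LOW

m4 = LOW; m13 = HIGH; m14 = LOW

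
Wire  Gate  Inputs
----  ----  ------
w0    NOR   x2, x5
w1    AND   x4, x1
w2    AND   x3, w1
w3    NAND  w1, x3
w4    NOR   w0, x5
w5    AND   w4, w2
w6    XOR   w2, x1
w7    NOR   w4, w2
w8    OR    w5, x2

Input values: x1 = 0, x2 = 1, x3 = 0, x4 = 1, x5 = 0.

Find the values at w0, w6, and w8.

w0 = 0, w6 = 0, w8 = 1

w0 = x2 NOR x5 = 1 NOR 0 = 0
w1 = x4 AND x1 = 1 AND 0 = 0
w2 = x3 AND w1 = 0 AND 0 = 0
w4 = w0 NOR x5 = 0 NOR 0 = 1
w5 = w4 AND w2 = 1 AND 0 = 0
w6 = w2 XOR x1 = 0 XOR 0 = 0
w8 = w5 OR x2 = 0 OR 1 = 1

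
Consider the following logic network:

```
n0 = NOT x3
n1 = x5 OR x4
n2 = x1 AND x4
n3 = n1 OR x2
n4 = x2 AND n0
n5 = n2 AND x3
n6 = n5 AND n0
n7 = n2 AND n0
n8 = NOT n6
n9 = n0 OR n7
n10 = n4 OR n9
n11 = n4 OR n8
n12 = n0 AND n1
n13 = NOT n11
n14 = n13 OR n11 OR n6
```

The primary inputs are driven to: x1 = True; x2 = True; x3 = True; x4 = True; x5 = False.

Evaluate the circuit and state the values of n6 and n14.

n0 = NOT x3 = NOT True = False
n2 = x1 AND x4 = True AND True = True
n4 = x2 AND n0 = True AND False = False
n5 = n2 AND x3 = True AND True = True
n6 = n5 AND n0 = True AND False = False
n8 = NOT n6 = NOT False = True
n11 = n4 OR n8 = False OR True = True
n13 = NOT n11 = NOT True = False
n14 = n13 OR n11 OR n6 = False OR True OR False = True

n6 = False  n14 = True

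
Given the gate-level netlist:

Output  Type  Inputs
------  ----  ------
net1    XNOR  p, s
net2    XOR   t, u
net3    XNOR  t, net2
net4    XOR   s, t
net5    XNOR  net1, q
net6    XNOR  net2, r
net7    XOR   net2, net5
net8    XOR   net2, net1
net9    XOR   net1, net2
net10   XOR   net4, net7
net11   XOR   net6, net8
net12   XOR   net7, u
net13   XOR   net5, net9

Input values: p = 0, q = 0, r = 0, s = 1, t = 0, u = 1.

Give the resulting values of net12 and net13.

net1 = p XNOR s = 0 XNOR 1 = 0
net2 = t XOR u = 0 XOR 1 = 1
net5 = net1 XNOR q = 0 XNOR 0 = 1
net7 = net2 XOR net5 = 1 XOR 1 = 0
net9 = net1 XOR net2 = 0 XOR 1 = 1
net12 = net7 XOR u = 0 XOR 1 = 1
net13 = net5 XOR net9 = 1 XOR 1 = 0

net12 = 1; net13 = 0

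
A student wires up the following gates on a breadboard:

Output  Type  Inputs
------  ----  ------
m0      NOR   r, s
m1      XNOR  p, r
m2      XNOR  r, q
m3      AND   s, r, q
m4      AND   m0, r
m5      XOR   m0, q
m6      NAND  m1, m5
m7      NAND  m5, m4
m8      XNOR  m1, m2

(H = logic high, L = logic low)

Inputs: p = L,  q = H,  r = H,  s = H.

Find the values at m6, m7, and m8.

m0 = r NOR s = H NOR H = L
m1 = p XNOR r = L XNOR H = L
m2 = r XNOR q = H XNOR H = H
m4 = m0 AND r = L AND H = L
m5 = m0 XOR q = L XOR H = H
m6 = m1 NAND m5 = L NAND H = H
m7 = m5 NAND m4 = H NAND L = H
m8 = m1 XNOR m2 = L XNOR H = L

m6 = H; m7 = H; m8 = L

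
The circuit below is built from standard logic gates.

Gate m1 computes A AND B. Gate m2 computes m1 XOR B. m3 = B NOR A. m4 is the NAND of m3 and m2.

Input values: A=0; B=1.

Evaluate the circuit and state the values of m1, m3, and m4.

m1 = A AND B = 0 AND 1 = 0
m2 = m1 XOR B = 0 XOR 1 = 1
m3 = B NOR A = 1 NOR 0 = 0
m4 = m3 NAND m2 = 0 NAND 1 = 1

m1 = 0, m3 = 0, m4 = 1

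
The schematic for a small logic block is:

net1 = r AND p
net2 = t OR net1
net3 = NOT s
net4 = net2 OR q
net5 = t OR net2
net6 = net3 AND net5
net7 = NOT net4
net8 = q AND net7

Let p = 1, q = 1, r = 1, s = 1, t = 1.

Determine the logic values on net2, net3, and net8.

net2 = 1  net3 = 0  net8 = 0

net1 = r AND p = 1 AND 1 = 1
net2 = t OR net1 = 1 OR 1 = 1
net3 = NOT s = NOT 1 = 0
net4 = net2 OR q = 1 OR 1 = 1
net7 = NOT net4 = NOT 1 = 0
net8 = q AND net7 = 1 AND 0 = 0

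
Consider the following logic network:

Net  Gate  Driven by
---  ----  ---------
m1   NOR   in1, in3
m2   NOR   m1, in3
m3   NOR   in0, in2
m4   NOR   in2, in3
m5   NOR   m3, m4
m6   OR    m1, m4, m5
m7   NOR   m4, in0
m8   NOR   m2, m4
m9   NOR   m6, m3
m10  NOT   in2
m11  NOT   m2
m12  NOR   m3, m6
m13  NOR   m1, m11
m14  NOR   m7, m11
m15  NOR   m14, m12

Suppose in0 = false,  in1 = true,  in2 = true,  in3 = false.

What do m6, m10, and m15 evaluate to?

m6 = true  m10 = false  m15 = true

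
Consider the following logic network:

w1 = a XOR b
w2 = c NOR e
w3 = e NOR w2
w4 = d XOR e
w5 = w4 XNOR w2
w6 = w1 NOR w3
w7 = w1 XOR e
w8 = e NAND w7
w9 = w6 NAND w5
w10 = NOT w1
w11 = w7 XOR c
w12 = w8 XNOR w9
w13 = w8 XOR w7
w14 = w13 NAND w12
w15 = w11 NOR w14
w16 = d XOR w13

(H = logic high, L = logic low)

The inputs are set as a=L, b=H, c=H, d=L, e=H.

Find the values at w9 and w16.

w9 = H  w16 = H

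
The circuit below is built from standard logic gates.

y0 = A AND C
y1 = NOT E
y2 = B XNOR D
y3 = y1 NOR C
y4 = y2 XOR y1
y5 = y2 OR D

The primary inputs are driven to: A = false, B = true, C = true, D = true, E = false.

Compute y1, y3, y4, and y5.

y1 = NOT E = NOT false = true
y2 = B XNOR D = true XNOR true = true
y3 = y1 NOR C = true NOR true = false
y4 = y2 XOR y1 = true XOR true = false
y5 = y2 OR D = true OR true = true

y1 = true, y3 = false, y4 = false, y5 = true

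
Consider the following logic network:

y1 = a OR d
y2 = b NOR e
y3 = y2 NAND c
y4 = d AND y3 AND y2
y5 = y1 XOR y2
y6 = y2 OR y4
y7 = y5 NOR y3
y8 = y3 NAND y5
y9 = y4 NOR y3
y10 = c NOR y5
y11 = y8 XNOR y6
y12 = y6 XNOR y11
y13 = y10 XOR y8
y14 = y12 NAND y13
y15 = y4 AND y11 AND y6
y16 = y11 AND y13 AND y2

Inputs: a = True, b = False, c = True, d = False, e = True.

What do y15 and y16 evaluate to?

y1 = a OR d = True OR False = True
y2 = b NOR e = False NOR True = False
y3 = y2 NAND c = False NAND True = True
y4 = d AND y3 AND y2 = False AND True AND False = False
y5 = y1 XOR y2 = True XOR False = True
y6 = y2 OR y4 = False OR False = False
y8 = y3 NAND y5 = True NAND True = False
y10 = c NOR y5 = True NOR True = False
y11 = y8 XNOR y6 = False XNOR False = True
y13 = y10 XOR y8 = False XOR False = False
y15 = y4 AND y11 AND y6 = False AND True AND False = False
y16 = y11 AND y13 AND y2 = True AND False AND False = False

y15 = False, y16 = False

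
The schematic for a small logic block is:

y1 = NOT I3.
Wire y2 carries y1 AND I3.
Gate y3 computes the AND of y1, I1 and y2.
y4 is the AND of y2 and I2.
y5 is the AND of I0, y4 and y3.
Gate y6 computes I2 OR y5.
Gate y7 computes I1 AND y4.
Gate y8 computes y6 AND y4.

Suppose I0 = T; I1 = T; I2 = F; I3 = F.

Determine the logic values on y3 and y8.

y3 = F  y8 = F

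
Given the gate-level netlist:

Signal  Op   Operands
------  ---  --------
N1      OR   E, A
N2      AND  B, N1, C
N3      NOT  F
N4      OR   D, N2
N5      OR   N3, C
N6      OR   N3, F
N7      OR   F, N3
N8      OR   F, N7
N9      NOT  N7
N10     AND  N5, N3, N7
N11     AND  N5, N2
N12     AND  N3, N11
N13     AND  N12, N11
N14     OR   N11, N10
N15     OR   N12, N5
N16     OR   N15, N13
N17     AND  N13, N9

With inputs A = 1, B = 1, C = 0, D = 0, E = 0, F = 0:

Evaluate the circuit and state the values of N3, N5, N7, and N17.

N3 = 1; N5 = 1; N7 = 1; N17 = 0

N1 = E OR A = 0 OR 1 = 1
N2 = B AND N1 AND C = 1 AND 1 AND 0 = 0
N3 = NOT F = NOT 0 = 1
N5 = N3 OR C = 1 OR 0 = 1
N7 = F OR N3 = 0 OR 1 = 1
N9 = NOT N7 = NOT 1 = 0
N11 = N5 AND N2 = 1 AND 0 = 0
N12 = N3 AND N11 = 1 AND 0 = 0
N13 = N12 AND N11 = 0 AND 0 = 0
N17 = N13 AND N9 = 0 AND 0 = 0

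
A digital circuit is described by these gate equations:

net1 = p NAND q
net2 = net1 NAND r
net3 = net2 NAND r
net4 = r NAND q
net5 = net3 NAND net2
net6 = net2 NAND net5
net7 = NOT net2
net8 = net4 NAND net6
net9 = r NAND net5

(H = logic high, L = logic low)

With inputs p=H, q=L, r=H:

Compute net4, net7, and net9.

net4 = H, net7 = H, net9 = L

net1 = p NAND q = H NAND L = H
net2 = net1 NAND r = H NAND H = L
net3 = net2 NAND r = L NAND H = H
net4 = r NAND q = H NAND L = H
net5 = net3 NAND net2 = H NAND L = H
net7 = NOT net2 = NOT L = H
net9 = r NAND net5 = H NAND H = L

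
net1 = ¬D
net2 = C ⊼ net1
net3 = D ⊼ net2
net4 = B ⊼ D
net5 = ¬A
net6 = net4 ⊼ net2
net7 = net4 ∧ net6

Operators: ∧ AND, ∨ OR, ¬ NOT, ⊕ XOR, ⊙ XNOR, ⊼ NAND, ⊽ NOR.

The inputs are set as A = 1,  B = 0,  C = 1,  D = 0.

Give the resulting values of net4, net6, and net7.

net1 = NOT D = NOT 0 = 1
net2 = C NAND net1 = 1 NAND 1 = 0
net4 = B NAND D = 0 NAND 0 = 1
net6 = net4 NAND net2 = 1 NAND 0 = 1
net7 = net4 AND net6 = 1 AND 1 = 1

net4 = 1, net6 = 1, net7 = 1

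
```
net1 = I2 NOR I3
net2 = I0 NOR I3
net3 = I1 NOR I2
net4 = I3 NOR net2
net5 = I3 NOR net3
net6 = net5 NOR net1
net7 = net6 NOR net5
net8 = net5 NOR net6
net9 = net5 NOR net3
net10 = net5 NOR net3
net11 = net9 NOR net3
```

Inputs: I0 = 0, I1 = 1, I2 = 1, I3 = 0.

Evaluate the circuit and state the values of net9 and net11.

net9 = 0  net11 = 1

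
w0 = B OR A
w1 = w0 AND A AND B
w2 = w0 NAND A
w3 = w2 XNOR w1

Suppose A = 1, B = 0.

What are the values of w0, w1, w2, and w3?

w0 = B OR A = 0 OR 1 = 1
w1 = w0 AND A AND B = 1 AND 1 AND 0 = 0
w2 = w0 NAND A = 1 NAND 1 = 0
w3 = w2 XNOR w1 = 0 XNOR 0 = 1

w0 = 1  w1 = 0  w2 = 0  w3 = 1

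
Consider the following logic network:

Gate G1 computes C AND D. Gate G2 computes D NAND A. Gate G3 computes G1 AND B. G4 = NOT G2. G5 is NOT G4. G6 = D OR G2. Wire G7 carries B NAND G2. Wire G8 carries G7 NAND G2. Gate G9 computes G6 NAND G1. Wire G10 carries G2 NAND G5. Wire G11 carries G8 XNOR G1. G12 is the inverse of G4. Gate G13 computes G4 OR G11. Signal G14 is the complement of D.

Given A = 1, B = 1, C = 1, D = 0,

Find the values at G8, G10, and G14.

G8 = 1, G10 = 0, G14 = 1

G2 = D NAND A = 0 NAND 1 = 1
G4 = NOT G2 = NOT 1 = 0
G5 = NOT G4 = NOT 0 = 1
G7 = B NAND G2 = 1 NAND 1 = 0
G8 = G7 NAND G2 = 0 NAND 1 = 1
G10 = G2 NAND G5 = 1 NAND 1 = 0
G14 = NOT D = NOT 0 = 1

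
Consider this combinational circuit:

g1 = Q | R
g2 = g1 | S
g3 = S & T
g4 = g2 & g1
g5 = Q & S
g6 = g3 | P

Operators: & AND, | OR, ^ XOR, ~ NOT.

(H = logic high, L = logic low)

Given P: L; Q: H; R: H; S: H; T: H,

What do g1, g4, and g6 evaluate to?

g1 = H  g4 = H  g6 = H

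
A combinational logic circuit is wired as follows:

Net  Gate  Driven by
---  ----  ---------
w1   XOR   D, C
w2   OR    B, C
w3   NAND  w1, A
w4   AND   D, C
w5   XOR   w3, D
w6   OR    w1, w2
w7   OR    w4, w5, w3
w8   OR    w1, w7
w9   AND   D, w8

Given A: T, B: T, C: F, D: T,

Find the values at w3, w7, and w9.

w1 = D XOR C = T XOR F = T
w3 = w1 NAND A = T NAND T = F
w4 = D AND C = T AND F = F
w5 = w3 XOR D = F XOR T = T
w7 = w4 OR w5 OR w3 = F OR T OR F = T
w8 = w1 OR w7 = T OR T = T
w9 = D AND w8 = T AND T = T

w3 = F  w7 = T  w9 = T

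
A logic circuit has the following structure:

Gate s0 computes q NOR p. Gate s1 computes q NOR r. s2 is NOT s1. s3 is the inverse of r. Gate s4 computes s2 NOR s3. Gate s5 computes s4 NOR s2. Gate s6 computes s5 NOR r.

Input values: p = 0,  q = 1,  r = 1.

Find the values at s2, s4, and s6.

s2 = 1, s4 = 0, s6 = 0

s1 = q NOR r = 1 NOR 1 = 0
s2 = NOT s1 = NOT 0 = 1
s3 = NOT r = NOT 1 = 0
s4 = s2 NOR s3 = 1 NOR 0 = 0
s5 = s4 NOR s2 = 0 NOR 1 = 0
s6 = s5 NOR r = 0 NOR 1 = 0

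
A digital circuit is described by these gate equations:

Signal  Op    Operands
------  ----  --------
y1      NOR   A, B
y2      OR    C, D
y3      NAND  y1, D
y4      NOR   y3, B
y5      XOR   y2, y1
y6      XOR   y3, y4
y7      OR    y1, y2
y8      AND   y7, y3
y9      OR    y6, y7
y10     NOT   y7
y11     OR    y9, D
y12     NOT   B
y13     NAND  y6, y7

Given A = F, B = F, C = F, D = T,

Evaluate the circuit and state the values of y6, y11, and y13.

y1 = A NOR B = F NOR F = T
y2 = C OR D = F OR T = T
y3 = y1 NAND D = T NAND T = F
y4 = y3 NOR B = F NOR F = T
y6 = y3 XOR y4 = F XOR T = T
y7 = y1 OR y2 = T OR T = T
y9 = y6 OR y7 = T OR T = T
y11 = y9 OR D = T OR T = T
y13 = y6 NAND y7 = T NAND T = F

y6 = T, y11 = T, y13 = F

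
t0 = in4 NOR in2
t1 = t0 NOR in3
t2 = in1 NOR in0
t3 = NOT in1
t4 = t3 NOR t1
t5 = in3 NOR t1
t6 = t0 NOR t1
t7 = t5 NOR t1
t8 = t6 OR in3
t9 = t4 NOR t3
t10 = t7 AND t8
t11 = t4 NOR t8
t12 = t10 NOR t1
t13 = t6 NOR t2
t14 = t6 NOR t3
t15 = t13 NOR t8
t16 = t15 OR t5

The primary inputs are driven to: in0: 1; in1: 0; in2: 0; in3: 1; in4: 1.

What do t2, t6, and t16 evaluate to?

t0 = in4 NOR in2 = 1 NOR 0 = 0
t1 = t0 NOR in3 = 0 NOR 1 = 0
t2 = in1 NOR in0 = 0 NOR 1 = 0
t5 = in3 NOR t1 = 1 NOR 0 = 0
t6 = t0 NOR t1 = 0 NOR 0 = 1
t8 = t6 OR in3 = 1 OR 1 = 1
t13 = t6 NOR t2 = 1 NOR 0 = 0
t15 = t13 NOR t8 = 0 NOR 1 = 0
t16 = t15 OR t5 = 0 OR 0 = 0

t2 = 0  t6 = 1  t16 = 0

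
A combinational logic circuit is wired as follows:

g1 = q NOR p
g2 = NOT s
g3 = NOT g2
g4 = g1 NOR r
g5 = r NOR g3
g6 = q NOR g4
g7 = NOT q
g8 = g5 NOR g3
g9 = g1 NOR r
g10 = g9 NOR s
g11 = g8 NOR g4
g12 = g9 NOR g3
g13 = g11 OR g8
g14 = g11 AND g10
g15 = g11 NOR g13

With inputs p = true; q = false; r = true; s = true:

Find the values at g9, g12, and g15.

g1 = q NOR p = false NOR true = false
g2 = NOT s = NOT true = false
g3 = NOT g2 = NOT false = true
g4 = g1 NOR r = false NOR true = false
g5 = r NOR g3 = true NOR true = false
g8 = g5 NOR g3 = false NOR true = false
g9 = g1 NOR r = false NOR true = false
g11 = g8 NOR g4 = false NOR false = true
g12 = g9 NOR g3 = false NOR true = false
g13 = g11 OR g8 = true OR false = true
g15 = g11 NOR g13 = true NOR true = false

g9 = false; g12 = false; g15 = false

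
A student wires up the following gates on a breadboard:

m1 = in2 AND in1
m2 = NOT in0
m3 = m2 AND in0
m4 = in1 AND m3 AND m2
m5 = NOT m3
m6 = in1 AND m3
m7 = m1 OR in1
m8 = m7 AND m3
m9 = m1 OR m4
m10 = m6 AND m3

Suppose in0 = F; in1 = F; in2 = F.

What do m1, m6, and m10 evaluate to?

m1 = in2 AND in1 = F AND F = F
m2 = NOT in0 = NOT F = T
m3 = m2 AND in0 = T AND F = F
m6 = in1 AND m3 = F AND F = F
m10 = m6 AND m3 = F AND F = F

m1 = F, m6 = F, m10 = F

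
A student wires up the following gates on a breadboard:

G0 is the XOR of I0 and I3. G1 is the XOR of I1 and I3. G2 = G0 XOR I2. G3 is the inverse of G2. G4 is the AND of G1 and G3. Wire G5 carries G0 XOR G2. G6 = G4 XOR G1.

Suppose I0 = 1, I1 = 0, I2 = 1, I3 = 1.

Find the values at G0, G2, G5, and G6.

G0 = 0, G2 = 1, G5 = 1, G6 = 1

G0 = I0 XOR I3 = 1 XOR 1 = 0
G1 = I1 XOR I3 = 0 XOR 1 = 1
G2 = G0 XOR I2 = 0 XOR 1 = 1
G3 = NOT G2 = NOT 1 = 0
G4 = G1 AND G3 = 1 AND 0 = 0
G5 = G0 XOR G2 = 0 XOR 1 = 1
G6 = G4 XOR G1 = 0 XOR 1 = 1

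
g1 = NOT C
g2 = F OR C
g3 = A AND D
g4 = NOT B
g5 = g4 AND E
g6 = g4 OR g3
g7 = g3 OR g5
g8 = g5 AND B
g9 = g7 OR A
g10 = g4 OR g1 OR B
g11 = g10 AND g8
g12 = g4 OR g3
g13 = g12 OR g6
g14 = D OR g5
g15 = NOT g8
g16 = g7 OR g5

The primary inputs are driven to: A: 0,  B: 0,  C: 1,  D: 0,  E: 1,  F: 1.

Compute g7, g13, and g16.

g7 = 1, g13 = 1, g16 = 1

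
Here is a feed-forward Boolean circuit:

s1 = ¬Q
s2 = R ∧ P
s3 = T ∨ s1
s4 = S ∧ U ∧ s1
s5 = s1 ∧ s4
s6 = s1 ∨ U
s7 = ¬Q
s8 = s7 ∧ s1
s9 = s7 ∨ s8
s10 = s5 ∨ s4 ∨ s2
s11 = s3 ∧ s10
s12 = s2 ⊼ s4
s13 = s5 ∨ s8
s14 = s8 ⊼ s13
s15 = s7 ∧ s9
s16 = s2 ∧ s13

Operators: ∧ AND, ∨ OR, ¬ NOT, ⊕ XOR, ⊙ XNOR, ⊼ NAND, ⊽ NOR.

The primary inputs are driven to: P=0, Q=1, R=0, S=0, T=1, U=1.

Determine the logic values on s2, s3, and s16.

s2 = 0; s3 = 1; s16 = 0

s1 = NOT Q = NOT 1 = 0
s2 = R AND P = 0 AND 0 = 0
s3 = T OR s1 = 1 OR 0 = 1
s4 = S AND U AND s1 = 0 AND 1 AND 0 = 0
s5 = s1 AND s4 = 0 AND 0 = 0
s7 = NOT Q = NOT 1 = 0
s8 = s7 AND s1 = 0 AND 0 = 0
s13 = s5 OR s8 = 0 OR 0 = 0
s16 = s2 AND s13 = 0 AND 0 = 0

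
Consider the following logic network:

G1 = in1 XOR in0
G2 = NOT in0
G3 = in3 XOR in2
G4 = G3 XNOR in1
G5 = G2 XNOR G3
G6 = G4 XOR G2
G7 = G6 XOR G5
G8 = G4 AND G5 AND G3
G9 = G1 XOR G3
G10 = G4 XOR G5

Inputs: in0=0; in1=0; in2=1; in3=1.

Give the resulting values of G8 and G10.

G8 = 0, G10 = 1

G2 = NOT in0 = NOT 0 = 1
G3 = in3 XOR in2 = 1 XOR 1 = 0
G4 = G3 XNOR in1 = 0 XNOR 0 = 1
G5 = G2 XNOR G3 = 1 XNOR 0 = 0
G8 = G4 AND G5 AND G3 = 1 AND 0 AND 0 = 0
G10 = G4 XOR G5 = 1 XOR 0 = 1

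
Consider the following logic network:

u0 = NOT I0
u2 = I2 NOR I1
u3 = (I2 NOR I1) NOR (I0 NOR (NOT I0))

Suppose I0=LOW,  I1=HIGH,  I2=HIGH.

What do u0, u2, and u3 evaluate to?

u0 = HIGH, u2 = LOW, u3 = HIGH

u0 = NOT LOW = HIGH
u2 = HIGH NOR HIGH = LOW
u3 = (HIGH NOR HIGH) NOR (LOW NOR (NOT LOW)) = HIGH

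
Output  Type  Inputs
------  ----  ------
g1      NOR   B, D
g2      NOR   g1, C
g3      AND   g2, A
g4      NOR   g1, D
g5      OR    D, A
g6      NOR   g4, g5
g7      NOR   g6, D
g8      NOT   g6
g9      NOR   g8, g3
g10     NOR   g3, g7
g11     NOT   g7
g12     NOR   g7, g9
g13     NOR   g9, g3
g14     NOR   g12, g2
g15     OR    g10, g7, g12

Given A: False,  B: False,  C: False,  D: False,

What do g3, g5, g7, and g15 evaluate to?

g3 = False, g5 = False, g7 = False, g15 = True

g1 = B NOR D = False NOR False = True
g2 = g1 NOR C = True NOR False = False
g3 = g2 AND A = False AND False = False
g4 = g1 NOR D = True NOR False = False
g5 = D OR A = False OR False = False
g6 = g4 NOR g5 = False NOR False = True
g7 = g6 NOR D = True NOR False = False
g8 = NOT g6 = NOT True = False
g9 = g8 NOR g3 = False NOR False = True
g10 = g3 NOR g7 = False NOR False = True
g12 = g7 NOR g9 = False NOR True = False
g15 = g10 OR g7 OR g12 = True OR False OR False = True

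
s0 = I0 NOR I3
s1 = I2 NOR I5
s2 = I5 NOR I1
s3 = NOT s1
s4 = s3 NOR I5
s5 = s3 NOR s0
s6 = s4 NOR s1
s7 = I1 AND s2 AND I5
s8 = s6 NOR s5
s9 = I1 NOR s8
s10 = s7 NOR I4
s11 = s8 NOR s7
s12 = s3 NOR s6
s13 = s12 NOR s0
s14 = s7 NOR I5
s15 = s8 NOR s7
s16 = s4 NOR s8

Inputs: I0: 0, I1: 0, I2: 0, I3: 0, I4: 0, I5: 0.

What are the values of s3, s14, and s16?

s3 = 0  s14 = 1  s16 = 0

s0 = I0 NOR I3 = 0 NOR 0 = 1
s1 = I2 NOR I5 = 0 NOR 0 = 1
s2 = I5 NOR I1 = 0 NOR 0 = 1
s3 = NOT s1 = NOT 1 = 0
s4 = s3 NOR I5 = 0 NOR 0 = 1
s5 = s3 NOR s0 = 0 NOR 1 = 0
s6 = s4 NOR s1 = 1 NOR 1 = 0
s7 = I1 AND s2 AND I5 = 0 AND 1 AND 0 = 0
s8 = s6 NOR s5 = 0 NOR 0 = 1
s14 = s7 NOR I5 = 0 NOR 0 = 1
s16 = s4 NOR s8 = 1 NOR 1 = 0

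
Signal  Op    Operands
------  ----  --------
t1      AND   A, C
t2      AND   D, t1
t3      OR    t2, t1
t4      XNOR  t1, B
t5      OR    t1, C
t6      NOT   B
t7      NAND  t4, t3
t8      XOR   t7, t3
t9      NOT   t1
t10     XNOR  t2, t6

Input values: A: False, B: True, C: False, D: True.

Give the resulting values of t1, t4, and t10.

t1 = A AND C = False AND False = False
t2 = D AND t1 = True AND False = False
t4 = t1 XNOR B = False XNOR True = False
t6 = NOT B = NOT True = False
t10 = t2 XNOR t6 = False XNOR False = True

t1 = False, t4 = False, t10 = True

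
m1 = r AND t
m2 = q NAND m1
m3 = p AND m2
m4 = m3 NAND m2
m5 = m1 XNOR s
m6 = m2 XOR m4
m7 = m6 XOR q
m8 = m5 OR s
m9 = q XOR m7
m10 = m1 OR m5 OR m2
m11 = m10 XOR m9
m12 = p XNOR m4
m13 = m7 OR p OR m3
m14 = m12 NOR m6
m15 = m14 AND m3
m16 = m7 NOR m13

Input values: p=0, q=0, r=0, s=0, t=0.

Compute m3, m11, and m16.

m3 = 0; m11 = 1; m16 = 1

m1 = r AND t = 0 AND 0 = 0
m2 = q NAND m1 = 0 NAND 0 = 1
m3 = p AND m2 = 0 AND 1 = 0
m4 = m3 NAND m2 = 0 NAND 1 = 1
m5 = m1 XNOR s = 0 XNOR 0 = 1
m6 = m2 XOR m4 = 1 XOR 1 = 0
m7 = m6 XOR q = 0 XOR 0 = 0
m9 = q XOR m7 = 0 XOR 0 = 0
m10 = m1 OR m5 OR m2 = 0 OR 1 OR 1 = 1
m11 = m10 XOR m9 = 1 XOR 0 = 1
m13 = m7 OR p OR m3 = 0 OR 0 OR 0 = 0
m16 = m7 NOR m13 = 0 NOR 0 = 1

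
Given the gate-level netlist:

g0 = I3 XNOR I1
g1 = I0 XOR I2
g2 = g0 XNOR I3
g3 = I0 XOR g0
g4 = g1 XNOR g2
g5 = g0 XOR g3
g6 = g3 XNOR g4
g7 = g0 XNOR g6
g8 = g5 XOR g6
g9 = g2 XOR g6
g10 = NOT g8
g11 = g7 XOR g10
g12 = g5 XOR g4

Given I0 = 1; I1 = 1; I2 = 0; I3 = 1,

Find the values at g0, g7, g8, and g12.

g0 = I3 XNOR I1 = 1 XNOR 1 = 1
g1 = I0 XOR I2 = 1 XOR 0 = 1
g2 = g0 XNOR I3 = 1 XNOR 1 = 1
g3 = I0 XOR g0 = 1 XOR 1 = 0
g4 = g1 XNOR g2 = 1 XNOR 1 = 1
g5 = g0 XOR g3 = 1 XOR 0 = 1
g6 = g3 XNOR g4 = 0 XNOR 1 = 0
g7 = g0 XNOR g6 = 1 XNOR 0 = 0
g8 = g5 XOR g6 = 1 XOR 0 = 1
g12 = g5 XOR g4 = 1 XOR 1 = 0

g0 = 1  g7 = 0  g8 = 1  g12 = 0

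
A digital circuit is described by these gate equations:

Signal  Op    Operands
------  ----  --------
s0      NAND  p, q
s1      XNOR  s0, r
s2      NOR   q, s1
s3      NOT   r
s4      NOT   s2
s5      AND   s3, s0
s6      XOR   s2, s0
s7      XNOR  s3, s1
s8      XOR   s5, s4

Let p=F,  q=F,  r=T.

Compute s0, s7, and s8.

s0 = p NAND q = F NAND F = T
s1 = s0 XNOR r = T XNOR T = T
s2 = q NOR s1 = F NOR T = F
s3 = NOT r = NOT T = F
s4 = NOT s2 = NOT F = T
s5 = s3 AND s0 = F AND T = F
s7 = s3 XNOR s1 = F XNOR T = F
s8 = s5 XOR s4 = F XOR T = T

s0 = T  s7 = F  s8 = T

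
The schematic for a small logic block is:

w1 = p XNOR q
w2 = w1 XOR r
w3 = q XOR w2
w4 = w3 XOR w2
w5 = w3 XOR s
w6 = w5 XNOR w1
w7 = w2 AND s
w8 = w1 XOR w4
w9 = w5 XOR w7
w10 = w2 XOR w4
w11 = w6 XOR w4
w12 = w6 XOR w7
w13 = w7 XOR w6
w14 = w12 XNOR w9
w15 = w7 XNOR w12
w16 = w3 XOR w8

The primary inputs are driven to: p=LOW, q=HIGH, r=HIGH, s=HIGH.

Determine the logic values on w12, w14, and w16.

w12 = HIGH; w14 = LOW; w16 = HIGH

w1 = p XNOR q = LOW XNOR HIGH = LOW
w2 = w1 XOR r = LOW XOR HIGH = HIGH
w3 = q XOR w2 = HIGH XOR HIGH = LOW
w4 = w3 XOR w2 = LOW XOR HIGH = HIGH
w5 = w3 XOR s = LOW XOR HIGH = HIGH
w6 = w5 XNOR w1 = HIGH XNOR LOW = LOW
w7 = w2 AND s = HIGH AND HIGH = HIGH
w8 = w1 XOR w4 = LOW XOR HIGH = HIGH
w9 = w5 XOR w7 = HIGH XOR HIGH = LOW
w12 = w6 XOR w7 = LOW XOR HIGH = HIGH
w14 = w12 XNOR w9 = HIGH XNOR LOW = LOW
w16 = w3 XOR w8 = LOW XOR HIGH = HIGH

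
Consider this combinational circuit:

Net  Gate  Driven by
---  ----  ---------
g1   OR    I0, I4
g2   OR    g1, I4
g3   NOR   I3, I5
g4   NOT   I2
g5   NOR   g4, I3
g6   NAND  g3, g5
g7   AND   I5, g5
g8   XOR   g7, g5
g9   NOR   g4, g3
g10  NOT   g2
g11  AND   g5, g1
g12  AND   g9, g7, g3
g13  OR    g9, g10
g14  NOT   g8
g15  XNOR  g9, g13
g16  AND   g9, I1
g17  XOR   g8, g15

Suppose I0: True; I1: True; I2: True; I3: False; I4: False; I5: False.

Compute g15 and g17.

g15 = True, g17 = False

g1 = I0 OR I4 = True OR False = True
g2 = g1 OR I4 = True OR False = True
g3 = I3 NOR I5 = False NOR False = True
g4 = NOT I2 = NOT True = False
g5 = g4 NOR I3 = False NOR False = True
g7 = I5 AND g5 = False AND True = False
g8 = g7 XOR g5 = False XOR True = True
g9 = g4 NOR g3 = False NOR True = False
g10 = NOT g2 = NOT True = False
g13 = g9 OR g10 = False OR False = False
g15 = g9 XNOR g13 = False XNOR False = True
g17 = g8 XOR g15 = True XOR True = False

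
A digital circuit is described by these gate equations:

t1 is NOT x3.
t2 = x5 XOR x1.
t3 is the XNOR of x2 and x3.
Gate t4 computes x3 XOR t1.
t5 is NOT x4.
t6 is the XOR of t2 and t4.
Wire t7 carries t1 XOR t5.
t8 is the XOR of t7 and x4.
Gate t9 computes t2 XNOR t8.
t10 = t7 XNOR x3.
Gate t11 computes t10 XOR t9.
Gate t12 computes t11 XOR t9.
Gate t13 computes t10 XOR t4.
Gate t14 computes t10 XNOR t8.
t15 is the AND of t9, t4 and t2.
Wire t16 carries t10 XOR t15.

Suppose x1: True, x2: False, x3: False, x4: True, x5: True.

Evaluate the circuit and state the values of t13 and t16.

t13 = True  t16 = False

t1 = NOT x3 = NOT False = True
t2 = x5 XOR x1 = True XOR True = False
t4 = x3 XOR t1 = False XOR True = True
t5 = NOT x4 = NOT True = False
t7 = t1 XOR t5 = True XOR False = True
t8 = t7 XOR x4 = True XOR True = False
t9 = t2 XNOR t8 = False XNOR False = True
t10 = t7 XNOR x3 = True XNOR False = False
t13 = t10 XOR t4 = False XOR True = True
t15 = t9 AND t4 AND t2 = True AND True AND False = False
t16 = t10 XOR t15 = False XOR False = False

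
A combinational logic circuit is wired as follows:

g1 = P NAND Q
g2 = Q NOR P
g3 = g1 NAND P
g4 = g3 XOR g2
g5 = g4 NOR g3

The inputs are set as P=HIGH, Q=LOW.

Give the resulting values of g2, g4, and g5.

g2 = LOW  g4 = LOW  g5 = HIGH

g1 = P NAND Q = HIGH NAND LOW = HIGH
g2 = Q NOR P = LOW NOR HIGH = LOW
g3 = g1 NAND P = HIGH NAND HIGH = LOW
g4 = g3 XOR g2 = LOW XOR LOW = LOW
g5 = g4 NOR g3 = LOW NOR LOW = HIGH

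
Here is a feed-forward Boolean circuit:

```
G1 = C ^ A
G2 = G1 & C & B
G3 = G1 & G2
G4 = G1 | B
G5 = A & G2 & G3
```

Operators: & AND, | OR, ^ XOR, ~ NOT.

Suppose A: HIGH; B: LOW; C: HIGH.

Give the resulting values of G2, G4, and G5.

G1 = C XOR A = HIGH XOR HIGH = LOW
G2 = G1 AND C AND B = LOW AND HIGH AND LOW = LOW
G3 = G1 AND G2 = LOW AND LOW = LOW
G4 = G1 OR B = LOW OR LOW = LOW
G5 = A AND G2 AND G3 = HIGH AND LOW AND LOW = LOW

G2 = LOW  G4 = LOW  G5 = LOW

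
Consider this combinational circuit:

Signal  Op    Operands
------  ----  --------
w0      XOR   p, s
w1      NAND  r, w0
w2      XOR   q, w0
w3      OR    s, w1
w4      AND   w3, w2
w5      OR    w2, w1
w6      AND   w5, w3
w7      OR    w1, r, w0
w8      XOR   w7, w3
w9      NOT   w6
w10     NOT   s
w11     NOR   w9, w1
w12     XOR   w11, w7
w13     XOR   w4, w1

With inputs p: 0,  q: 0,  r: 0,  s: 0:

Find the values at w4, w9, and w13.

w4 = 0, w9 = 0, w13 = 1

w0 = p XOR s = 0 XOR 0 = 0
w1 = r NAND w0 = 0 NAND 0 = 1
w2 = q XOR w0 = 0 XOR 0 = 0
w3 = s OR w1 = 0 OR 1 = 1
w4 = w3 AND w2 = 1 AND 0 = 0
w5 = w2 OR w1 = 0 OR 1 = 1
w6 = w5 AND w3 = 1 AND 1 = 1
w9 = NOT w6 = NOT 1 = 0
w13 = w4 XOR w1 = 0 XOR 1 = 1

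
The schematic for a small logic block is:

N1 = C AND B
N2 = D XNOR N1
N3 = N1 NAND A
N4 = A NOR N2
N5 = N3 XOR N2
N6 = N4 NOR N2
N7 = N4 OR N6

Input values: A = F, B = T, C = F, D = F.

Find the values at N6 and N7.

N6 = F  N7 = F

N1 = C AND B = F AND T = F
N2 = D XNOR N1 = F XNOR F = T
N4 = A NOR N2 = F NOR T = F
N6 = N4 NOR N2 = F NOR T = F
N7 = N4 OR N6 = F OR F = F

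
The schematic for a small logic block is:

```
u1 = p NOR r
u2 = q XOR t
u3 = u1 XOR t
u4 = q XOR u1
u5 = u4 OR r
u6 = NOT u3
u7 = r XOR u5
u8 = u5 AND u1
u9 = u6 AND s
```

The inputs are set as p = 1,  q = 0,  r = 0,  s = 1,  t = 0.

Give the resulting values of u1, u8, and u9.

u1 = p NOR r = 1 NOR 0 = 0
u3 = u1 XOR t = 0 XOR 0 = 0
u4 = q XOR u1 = 0 XOR 0 = 0
u5 = u4 OR r = 0 OR 0 = 0
u6 = NOT u3 = NOT 0 = 1
u8 = u5 AND u1 = 0 AND 0 = 0
u9 = u6 AND s = 1 AND 1 = 1

u1 = 0, u8 = 0, u9 = 1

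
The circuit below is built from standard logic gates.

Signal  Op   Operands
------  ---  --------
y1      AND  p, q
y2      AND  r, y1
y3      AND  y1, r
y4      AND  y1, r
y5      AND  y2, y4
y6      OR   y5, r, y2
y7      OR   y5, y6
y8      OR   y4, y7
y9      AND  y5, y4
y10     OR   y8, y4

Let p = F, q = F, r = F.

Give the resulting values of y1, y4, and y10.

y1 = F; y4 = F; y10 = F

y1 = p AND q = F AND F = F
y2 = r AND y1 = F AND F = F
y4 = y1 AND r = F AND F = F
y5 = y2 AND y4 = F AND F = F
y6 = y5 OR r OR y2 = F OR F OR F = F
y7 = y5 OR y6 = F OR F = F
y8 = y4 OR y7 = F OR F = F
y10 = y8 OR y4 = F OR F = F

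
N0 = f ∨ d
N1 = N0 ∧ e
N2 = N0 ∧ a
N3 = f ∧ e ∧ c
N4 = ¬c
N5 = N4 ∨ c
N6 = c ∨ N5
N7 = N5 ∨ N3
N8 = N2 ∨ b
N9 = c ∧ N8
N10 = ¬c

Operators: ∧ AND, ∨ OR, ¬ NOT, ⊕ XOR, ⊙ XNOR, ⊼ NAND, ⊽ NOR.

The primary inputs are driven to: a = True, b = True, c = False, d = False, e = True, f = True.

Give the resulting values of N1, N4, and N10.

N0 = f OR d = True OR False = True
N1 = N0 AND e = True AND True = True
N4 = NOT c = NOT False = True
N10 = NOT c = NOT False = True

N1 = True, N4 = True, N10 = True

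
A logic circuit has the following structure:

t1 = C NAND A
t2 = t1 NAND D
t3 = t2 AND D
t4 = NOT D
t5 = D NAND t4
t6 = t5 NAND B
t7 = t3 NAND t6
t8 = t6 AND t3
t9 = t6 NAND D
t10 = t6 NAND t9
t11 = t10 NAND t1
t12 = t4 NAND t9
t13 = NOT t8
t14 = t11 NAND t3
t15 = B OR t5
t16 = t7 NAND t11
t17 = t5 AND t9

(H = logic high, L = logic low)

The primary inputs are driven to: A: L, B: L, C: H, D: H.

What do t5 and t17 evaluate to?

t5 = H, t17 = L

t4 = NOT D = NOT H = L
t5 = D NAND t4 = H NAND L = H
t6 = t5 NAND B = H NAND L = H
t9 = t6 NAND D = H NAND H = L
t17 = t5 AND t9 = H AND L = L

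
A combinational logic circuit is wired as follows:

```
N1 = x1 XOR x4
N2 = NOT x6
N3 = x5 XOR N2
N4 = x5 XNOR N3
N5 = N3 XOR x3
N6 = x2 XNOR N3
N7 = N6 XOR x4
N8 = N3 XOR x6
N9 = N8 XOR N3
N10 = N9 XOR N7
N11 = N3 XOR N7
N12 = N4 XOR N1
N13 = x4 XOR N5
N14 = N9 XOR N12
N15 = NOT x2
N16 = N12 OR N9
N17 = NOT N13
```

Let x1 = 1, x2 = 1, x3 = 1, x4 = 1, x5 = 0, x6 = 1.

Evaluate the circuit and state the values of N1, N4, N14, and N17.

N1 = 0  N4 = 1  N14 = 0  N17 = 1

N1 = x1 XOR x4 = 1 XOR 1 = 0
N2 = NOT x6 = NOT 1 = 0
N3 = x5 XOR N2 = 0 XOR 0 = 0
N4 = x5 XNOR N3 = 0 XNOR 0 = 1
N5 = N3 XOR x3 = 0 XOR 1 = 1
N8 = N3 XOR x6 = 0 XOR 1 = 1
N9 = N8 XOR N3 = 1 XOR 0 = 1
N12 = N4 XOR N1 = 1 XOR 0 = 1
N13 = x4 XOR N5 = 1 XOR 1 = 0
N14 = N9 XOR N12 = 1 XOR 1 = 0
N17 = NOT N13 = NOT 0 = 1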